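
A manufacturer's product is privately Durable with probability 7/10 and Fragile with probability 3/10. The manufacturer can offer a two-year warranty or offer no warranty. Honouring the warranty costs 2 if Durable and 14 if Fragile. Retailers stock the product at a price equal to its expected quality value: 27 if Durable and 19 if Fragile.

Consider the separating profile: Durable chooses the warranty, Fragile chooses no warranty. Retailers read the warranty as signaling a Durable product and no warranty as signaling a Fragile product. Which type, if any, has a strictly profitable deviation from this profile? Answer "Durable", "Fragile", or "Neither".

The warranty pays 27; no warranty pays 19.
Durable: assigned the warranty, nets 27 − 2 = 25; deviating to no warranty nets 19.
Fragile: assigned no warranty, nets 19; deviating to the warranty nets 27 − 14 = 13.
Both types strictly prefer their assigned action; no profitable deviation.

Neither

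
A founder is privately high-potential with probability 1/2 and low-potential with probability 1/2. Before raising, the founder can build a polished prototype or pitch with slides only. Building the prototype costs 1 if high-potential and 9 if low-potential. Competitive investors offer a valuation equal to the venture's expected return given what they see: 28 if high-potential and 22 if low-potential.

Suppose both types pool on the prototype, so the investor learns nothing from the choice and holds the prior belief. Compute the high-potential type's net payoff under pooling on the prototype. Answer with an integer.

Pooled valuation = 1/2·28 + 1/2·22 = 25.
high-potential pays cost 1 for the prototype, so net payoff = 25 − 1 = 24.

24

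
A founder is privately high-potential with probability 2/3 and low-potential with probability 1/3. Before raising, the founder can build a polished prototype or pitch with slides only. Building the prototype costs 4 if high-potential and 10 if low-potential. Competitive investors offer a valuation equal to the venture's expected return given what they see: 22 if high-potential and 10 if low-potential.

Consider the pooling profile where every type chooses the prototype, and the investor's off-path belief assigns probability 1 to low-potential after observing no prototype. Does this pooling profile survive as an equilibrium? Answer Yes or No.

On path, the investor holds the prior and pays 2/3·22 + 1/3·10 = 18. Off path (no prototype), believing low-potential, it pays 10.
high-potential: the prototype nets 18 − 4 = 14; no prototype nets 10. high-potential stays.
low-potential: the prototype nets 18 − 10 = 8; no prototype nets 10. low-potential would deviate.
A type deviates, so pooling fails.

No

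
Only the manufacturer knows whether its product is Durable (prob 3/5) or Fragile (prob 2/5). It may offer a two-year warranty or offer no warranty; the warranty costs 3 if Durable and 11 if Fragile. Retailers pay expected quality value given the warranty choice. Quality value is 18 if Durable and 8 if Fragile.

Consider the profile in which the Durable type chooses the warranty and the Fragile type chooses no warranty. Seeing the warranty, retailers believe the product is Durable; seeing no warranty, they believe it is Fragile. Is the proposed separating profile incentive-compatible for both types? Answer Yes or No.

Under these beliefs, the warranty earns price 18 and no warranty earns price 8.
Durable: the warranty nets 18 − 3 = 15; no warranty nets 8. Durable prefers the warranty.
Fragile: the warranty nets 18 − 11 = 7; no warranty nets 8. Fragile prefers no warranty.
Neither type deviates, so the separating profile is an equilibrium.

Yes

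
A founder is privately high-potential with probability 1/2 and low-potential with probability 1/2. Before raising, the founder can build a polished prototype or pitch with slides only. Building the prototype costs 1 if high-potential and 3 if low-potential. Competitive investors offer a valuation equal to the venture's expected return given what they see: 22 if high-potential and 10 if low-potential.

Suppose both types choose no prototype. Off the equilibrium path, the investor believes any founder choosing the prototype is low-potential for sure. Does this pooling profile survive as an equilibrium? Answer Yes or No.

On path, the investor holds the prior and pays 1/2·22 + 1/2·10 = 16. Off path (the prototype), believing low-potential, it pays 10.
high-potential: no prototype nets 16; the prototype nets 10 − 1 = 9. high-potential stays.
low-potential: no prototype nets 16; the prototype nets 10 − 3 = 7. low-potential stays.
No type deviates, so pooling is sustained.

Yes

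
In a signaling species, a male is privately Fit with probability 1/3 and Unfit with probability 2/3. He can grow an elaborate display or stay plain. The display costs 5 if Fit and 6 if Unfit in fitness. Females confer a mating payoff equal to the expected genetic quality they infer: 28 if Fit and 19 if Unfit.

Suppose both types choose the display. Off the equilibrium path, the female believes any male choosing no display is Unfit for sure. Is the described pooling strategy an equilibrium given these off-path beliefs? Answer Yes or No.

No

On path, the female holds the prior and pays 1/3·28 + 2/3·19 = 22. Off path (no display), believing Unfit, it pays 19.
Fit: the display nets 22 − 5 = 17; no display nets 19. Fit would deviate.
Unfit: the display nets 22 − 6 = 16; no display nets 19. Unfit would deviate.
A type deviates, so pooling fails.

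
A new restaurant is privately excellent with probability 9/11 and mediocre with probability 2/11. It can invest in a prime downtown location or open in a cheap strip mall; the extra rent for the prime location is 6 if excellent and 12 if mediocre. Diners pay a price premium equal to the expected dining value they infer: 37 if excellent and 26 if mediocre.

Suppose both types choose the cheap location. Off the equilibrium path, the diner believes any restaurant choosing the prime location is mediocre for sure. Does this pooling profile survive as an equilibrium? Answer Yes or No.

Yes

On path, the diner holds the prior and pays 9/11·37 + 2/11·26 = 35. Off path (the prime location), believing mediocre, it pays 26.
excellent: the cheap location nets 35; the prime location nets 26 − 6 = 20. excellent stays.
mediocre: the cheap location nets 35; the prime location nets 26 − 12 = 14. mediocre stays.
No type deviates, so pooling is sustained.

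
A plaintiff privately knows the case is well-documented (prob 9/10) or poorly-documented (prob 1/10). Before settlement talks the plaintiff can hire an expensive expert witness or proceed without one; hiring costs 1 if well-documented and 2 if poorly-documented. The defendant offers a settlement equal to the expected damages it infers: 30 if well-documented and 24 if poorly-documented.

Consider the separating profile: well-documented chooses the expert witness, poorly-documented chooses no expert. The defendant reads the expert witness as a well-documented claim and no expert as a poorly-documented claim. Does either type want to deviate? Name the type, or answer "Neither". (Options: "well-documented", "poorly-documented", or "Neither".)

The expert witness pays 30; no expert pays 24.
well-documented: assigned the expert witness, nets 30 − 1 = 29; deviating to no expert nets 24.
poorly-documented: assigned no expert, nets 24; deviating to the expert witness nets 30 − 2 = 28.
The poorly-documented type gains 4 by deviating.

poorly-documented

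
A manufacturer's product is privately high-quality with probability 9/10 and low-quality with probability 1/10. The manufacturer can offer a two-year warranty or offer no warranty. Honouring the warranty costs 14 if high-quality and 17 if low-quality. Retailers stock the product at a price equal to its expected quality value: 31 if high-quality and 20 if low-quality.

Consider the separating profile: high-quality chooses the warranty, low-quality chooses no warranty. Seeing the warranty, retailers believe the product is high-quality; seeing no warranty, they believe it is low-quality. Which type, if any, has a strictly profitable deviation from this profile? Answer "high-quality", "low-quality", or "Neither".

high-quality

The warranty pays 31; no warranty pays 20.
high-quality: assigned the warranty, nets 31 − 14 = 17; deviating to no warranty nets 20.
low-quality: assigned no warranty, nets 20; deviating to the warranty nets 31 − 17 = 14.
The high-quality type gains 3 by deviating.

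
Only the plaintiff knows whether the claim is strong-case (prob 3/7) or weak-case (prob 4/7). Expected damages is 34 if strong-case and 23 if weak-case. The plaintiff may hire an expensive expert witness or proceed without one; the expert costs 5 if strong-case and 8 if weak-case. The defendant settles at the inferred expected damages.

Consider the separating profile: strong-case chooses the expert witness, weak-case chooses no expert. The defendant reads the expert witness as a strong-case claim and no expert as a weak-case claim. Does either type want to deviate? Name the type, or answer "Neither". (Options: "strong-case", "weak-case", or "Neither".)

The expert witness pays 34; no expert pays 23.
strong-case: assigned the expert witness, nets 34 − 5 = 29; deviating to no expert nets 23.
weak-case: assigned no expert, nets 23; deviating to the expert witness nets 34 − 8 = 26.
The weak-case type gains 3 by deviating.

weak-case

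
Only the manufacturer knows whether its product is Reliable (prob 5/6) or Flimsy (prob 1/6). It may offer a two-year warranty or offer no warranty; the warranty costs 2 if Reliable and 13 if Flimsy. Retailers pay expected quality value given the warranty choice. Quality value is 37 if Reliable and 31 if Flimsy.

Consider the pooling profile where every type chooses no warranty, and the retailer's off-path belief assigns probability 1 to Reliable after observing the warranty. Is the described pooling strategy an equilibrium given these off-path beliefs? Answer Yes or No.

On path, the retailer holds the prior and pays 5/6·37 + 1/6·31 = 36. Off path (the warranty), believing Reliable, it pays 37.
Reliable: no warranty nets 36; the warranty nets 37 − 2 = 35. Reliable stays.
Flimsy: no warranty nets 36; the warranty nets 37 − 13 = 24. Flimsy stays.
No type deviates, so pooling is sustained.

Yes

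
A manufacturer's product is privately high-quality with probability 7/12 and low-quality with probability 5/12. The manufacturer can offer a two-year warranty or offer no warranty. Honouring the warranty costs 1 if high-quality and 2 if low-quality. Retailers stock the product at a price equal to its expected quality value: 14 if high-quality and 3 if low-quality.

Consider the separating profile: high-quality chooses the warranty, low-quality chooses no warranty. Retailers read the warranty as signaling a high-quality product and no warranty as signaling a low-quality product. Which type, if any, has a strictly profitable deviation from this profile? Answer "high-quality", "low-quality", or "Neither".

low-quality

The warranty pays 14; no warranty pays 3.
high-quality: assigned the warranty, nets 14 − 1 = 13; deviating to no warranty nets 3.
low-quality: assigned no warranty, nets 3; deviating to the warranty nets 14 − 2 = 12.
The low-quality type gains 9 by deviating.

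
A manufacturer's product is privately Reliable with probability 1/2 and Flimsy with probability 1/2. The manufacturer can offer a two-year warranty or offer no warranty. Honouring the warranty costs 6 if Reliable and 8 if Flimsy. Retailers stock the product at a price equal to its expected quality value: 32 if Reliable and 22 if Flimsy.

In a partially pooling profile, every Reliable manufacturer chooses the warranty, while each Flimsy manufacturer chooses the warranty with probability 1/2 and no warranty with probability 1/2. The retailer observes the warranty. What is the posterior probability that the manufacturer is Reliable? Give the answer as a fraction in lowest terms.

2/3

P(the warranty) = (1/2)·1 + (1/2)·(1/2) = 3/4.
By Bayes' rule, P(Reliable | the warranty) = (1/2) / (3/4) = 2/3.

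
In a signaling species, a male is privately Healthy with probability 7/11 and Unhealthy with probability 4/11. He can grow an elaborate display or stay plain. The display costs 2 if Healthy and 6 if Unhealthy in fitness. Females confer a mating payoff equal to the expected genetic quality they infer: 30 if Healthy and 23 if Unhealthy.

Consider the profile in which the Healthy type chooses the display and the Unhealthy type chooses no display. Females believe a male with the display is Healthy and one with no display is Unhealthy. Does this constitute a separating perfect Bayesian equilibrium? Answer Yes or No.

Under these beliefs, the display earns mating payoff 30 and no display earns mating payoff 23.
Healthy: the display nets 30 − 2 = 28; no display nets 23. Healthy prefers the display.
Unhealthy: the display nets 30 − 6 = 24; no display nets 23. Unhealthy would deviate to the display.
Unhealthy has a profitable deviation, so the profile is not an equilibrium.

No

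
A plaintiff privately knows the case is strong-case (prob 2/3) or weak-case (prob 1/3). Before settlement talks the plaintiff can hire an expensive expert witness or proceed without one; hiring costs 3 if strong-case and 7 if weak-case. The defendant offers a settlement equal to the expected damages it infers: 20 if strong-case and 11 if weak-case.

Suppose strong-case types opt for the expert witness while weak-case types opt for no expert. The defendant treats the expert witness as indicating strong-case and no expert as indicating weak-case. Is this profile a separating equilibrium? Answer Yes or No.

No

Under these beliefs, the expert witness earns settlement 20 and no expert earns settlement 11.
strong-case: the expert witness nets 20 − 3 = 17; no expert nets 11. strong-case prefers the expert witness.
weak-case: the expert witness nets 20 − 7 = 13; no expert nets 11. weak-case would deviate to the expert witness.
weak-case has a profitable deviation, so the profile is not an equilibrium.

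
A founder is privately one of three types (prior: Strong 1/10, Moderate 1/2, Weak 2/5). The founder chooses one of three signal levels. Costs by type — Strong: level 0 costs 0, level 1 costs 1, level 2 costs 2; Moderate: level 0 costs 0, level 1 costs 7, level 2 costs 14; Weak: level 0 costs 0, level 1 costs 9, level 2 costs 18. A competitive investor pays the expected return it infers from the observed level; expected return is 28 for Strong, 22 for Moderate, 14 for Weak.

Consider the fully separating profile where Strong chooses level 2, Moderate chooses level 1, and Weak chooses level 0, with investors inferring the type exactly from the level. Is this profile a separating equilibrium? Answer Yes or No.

Separating valuations: level 2 → 28, level 1 → 22, level 0 → 14.
Strong (assigned level 2): level 0: 14 − 0 = 14; level 1: 22 − 1 = 21; level 2: 28 − 2 = 26. Strong stays.
Moderate (assigned level 1): level 0: 14 − 0 = 14; level 1: 22 − 7 = 15; level 2: 28 − 14 = 14. Moderate stays.
Weak (assigned level 0): level 0: 14 − 0 = 14; level 1: 22 − 9 = 13; level 2: 28 − 18 = 10. Weak stays.
Every type prefers its assigned level; separation holds.

Yes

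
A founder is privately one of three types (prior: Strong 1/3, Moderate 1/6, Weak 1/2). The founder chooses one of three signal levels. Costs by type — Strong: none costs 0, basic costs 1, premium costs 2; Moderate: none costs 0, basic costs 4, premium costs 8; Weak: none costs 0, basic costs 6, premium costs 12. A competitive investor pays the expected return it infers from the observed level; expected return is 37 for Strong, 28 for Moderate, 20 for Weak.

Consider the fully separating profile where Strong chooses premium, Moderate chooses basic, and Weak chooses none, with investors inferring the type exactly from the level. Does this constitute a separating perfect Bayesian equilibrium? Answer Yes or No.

Separating valuations: premium → 37, basic → 28, none → 20.
Strong (assigned premium): none: 20 − 0 = 20; basic: 28 − 1 = 27; premium: 37 − 2 = 35. Strong stays.
Moderate (assigned basic): none: 20 − 0 = 20; basic: 28 − 4 = 24; premium: 37 − 8 = 29. Moderate prefers premium.
Weak (assigned none): none: 20 − 0 = 20; basic: 28 − 6 = 22; premium: 37 − 12 = 25. Weak prefers premium.
At least one type deviates; the separating profile fails.

No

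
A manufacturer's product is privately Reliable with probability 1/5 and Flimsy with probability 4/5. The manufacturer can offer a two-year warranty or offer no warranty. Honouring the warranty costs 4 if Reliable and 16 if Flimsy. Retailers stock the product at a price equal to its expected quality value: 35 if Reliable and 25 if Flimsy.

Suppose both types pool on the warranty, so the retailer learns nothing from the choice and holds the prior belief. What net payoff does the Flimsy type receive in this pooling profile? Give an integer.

11

Pooled price = 1/5·35 + 4/5·25 = 27.
Flimsy pays cost 16 for the warranty, so net payoff = 27 − 16 = 11.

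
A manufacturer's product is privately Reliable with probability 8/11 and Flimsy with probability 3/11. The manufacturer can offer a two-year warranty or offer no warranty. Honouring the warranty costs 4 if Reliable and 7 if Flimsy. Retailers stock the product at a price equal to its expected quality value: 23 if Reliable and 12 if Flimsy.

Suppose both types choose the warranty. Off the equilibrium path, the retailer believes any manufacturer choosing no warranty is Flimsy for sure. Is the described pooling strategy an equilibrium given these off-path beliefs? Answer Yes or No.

On path, the retailer holds the prior and pays 8/11·23 + 3/11·12 = 20. Off path (no warranty), believing Flimsy, it pays 12.
Reliable: the warranty nets 20 − 4 = 16; no warranty nets 12. Reliable stays.
Flimsy: the warranty nets 20 − 7 = 13; no warranty nets 12. Flimsy stays.
No type deviates, so pooling is sustained.

Yes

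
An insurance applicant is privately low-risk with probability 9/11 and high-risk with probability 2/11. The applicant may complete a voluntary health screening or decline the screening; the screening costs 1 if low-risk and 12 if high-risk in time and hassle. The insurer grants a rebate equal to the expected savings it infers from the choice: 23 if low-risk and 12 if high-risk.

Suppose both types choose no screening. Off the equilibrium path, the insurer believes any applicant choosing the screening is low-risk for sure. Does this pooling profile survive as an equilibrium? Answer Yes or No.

On path, the insurer holds the prior and pays 9/11·23 + 2/11·12 = 21. Off path (the screening), believing low-risk, it pays 23.
low-risk: no screening nets 21; the screening nets 23 − 1 = 22. low-risk would deviate.
high-risk: no screening nets 21; the screening nets 23 − 12 = 11. high-risk stays.
A type deviates, so pooling fails.

No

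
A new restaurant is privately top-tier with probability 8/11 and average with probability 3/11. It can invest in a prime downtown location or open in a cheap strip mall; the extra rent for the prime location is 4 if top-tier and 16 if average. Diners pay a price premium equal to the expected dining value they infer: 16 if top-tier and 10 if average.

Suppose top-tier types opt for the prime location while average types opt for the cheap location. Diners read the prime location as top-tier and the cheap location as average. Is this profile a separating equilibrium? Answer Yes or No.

Yes

Under these beliefs, the prime location earns price premium 16 and the cheap location earns price premium 10.
top-tier: the prime location nets 16 − 4 = 12; the cheap location nets 10. top-tier prefers the prime location.
average: the prime location nets 16 − 16 = 0; the cheap location nets 10. average prefers the cheap location.
Neither type deviates, so the separating profile is an equilibrium.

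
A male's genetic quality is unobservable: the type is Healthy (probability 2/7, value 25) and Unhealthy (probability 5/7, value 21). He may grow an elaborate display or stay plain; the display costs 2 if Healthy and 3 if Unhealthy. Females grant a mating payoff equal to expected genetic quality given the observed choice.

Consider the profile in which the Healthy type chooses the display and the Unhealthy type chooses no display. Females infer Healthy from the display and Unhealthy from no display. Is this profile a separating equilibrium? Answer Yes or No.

No

Under these beliefs, the display earns mating payoff 25 and no display earns mating payoff 21.
Healthy: the display nets 25 − 2 = 23; no display nets 21. Healthy prefers the display.
Unhealthy: the display nets 25 − 3 = 22; no display nets 21. Unhealthy would deviate to the display.
Unhealthy has a profitable deviation, so the profile is not an equilibrium.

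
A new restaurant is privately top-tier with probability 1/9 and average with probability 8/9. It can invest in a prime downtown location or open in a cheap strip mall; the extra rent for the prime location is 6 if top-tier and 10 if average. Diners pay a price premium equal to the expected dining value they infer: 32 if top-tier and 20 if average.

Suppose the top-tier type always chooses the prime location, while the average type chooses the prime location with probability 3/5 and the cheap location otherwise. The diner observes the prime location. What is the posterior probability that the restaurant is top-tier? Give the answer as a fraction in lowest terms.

P(the prime location) = (1/9)·1 + (8/9)·(3/5) = 29/45.
By Bayes' rule, P(top-tier | the prime location) = (1/9) / (29/45) = 5/29.

5/29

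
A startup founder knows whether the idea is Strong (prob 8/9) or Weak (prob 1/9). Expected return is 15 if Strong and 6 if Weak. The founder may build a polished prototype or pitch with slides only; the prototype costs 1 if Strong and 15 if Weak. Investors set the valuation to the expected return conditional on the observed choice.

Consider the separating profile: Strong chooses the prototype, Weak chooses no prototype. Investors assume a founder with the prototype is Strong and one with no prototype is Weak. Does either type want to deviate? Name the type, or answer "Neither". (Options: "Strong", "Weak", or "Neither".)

The prototype pays 15; no prototype pays 6.
Strong: assigned the prototype, nets 15 − 1 = 14; deviating to no prototype nets 6.
Weak: assigned no prototype, nets 6; deviating to the prototype nets 15 − 15 = 0.
Both types strictly prefer their assigned action; no profitable deviation.

Neither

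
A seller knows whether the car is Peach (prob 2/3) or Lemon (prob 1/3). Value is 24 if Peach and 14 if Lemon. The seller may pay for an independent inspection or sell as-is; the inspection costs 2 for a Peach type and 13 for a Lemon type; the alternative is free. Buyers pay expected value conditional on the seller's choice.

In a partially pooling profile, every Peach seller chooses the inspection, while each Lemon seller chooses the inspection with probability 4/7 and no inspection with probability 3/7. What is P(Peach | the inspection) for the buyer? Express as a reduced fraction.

P(the inspection) = (2/3)·1 + (1/3)·(4/7) = 6/7.
By Bayes' rule, P(Peach | the inspection) = (2/3) / (6/7) = 7/9.

7/9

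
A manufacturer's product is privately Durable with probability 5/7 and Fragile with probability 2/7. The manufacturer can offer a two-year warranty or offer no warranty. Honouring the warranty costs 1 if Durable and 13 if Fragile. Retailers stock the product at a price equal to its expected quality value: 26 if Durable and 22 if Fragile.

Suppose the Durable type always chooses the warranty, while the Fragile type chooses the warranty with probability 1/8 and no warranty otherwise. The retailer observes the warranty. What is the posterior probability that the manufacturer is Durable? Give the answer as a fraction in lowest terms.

P(the warranty) = (5/7)·1 + (2/7)·(1/8) = 3/4.
By Bayes' rule, P(Durable | the warranty) = (5/7) / (3/4) = 20/21.

20/21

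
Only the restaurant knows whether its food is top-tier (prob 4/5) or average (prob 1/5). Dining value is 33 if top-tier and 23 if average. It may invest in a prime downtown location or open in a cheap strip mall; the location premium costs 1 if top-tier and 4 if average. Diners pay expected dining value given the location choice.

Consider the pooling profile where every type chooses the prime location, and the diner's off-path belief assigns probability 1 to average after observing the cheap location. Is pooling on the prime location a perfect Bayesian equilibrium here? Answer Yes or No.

On path, the diner holds the prior and pays 4/5·33 + 1/5·23 = 31. Off path (the cheap location), believing average, it pays 23.
top-tier: the prime location nets 31 − 1 = 30; the cheap location nets 23. top-tier stays.
average: the prime location nets 31 − 4 = 27; the cheap location nets 23. average stays.
No type deviates, so pooling is sustained.

Yes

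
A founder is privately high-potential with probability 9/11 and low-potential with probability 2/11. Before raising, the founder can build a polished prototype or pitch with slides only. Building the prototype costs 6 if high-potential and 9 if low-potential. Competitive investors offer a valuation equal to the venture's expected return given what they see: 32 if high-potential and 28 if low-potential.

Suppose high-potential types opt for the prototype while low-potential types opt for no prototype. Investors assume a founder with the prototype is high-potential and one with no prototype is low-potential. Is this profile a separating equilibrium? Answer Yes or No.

No

Under these beliefs, the prototype earns valuation 32 and no prototype earns valuation 28.
high-potential: the prototype nets 32 − 6 = 26; no prototype nets 28. high-potential would deviate to no prototype.
low-potential: the prototype nets 32 − 9 = 23; no prototype nets 28. low-potential prefers no prototype.
high-potential has a profitable deviation, so the profile is not an equilibrium.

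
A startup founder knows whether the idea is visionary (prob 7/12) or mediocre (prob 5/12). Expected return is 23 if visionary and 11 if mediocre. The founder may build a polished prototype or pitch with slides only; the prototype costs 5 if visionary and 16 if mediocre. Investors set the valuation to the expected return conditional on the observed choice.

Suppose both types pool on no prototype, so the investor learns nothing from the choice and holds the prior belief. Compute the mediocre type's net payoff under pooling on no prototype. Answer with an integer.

18

Pooled valuation = 7/12·23 + 5/12·11 = 18.
mediocre pays no cost for no prototype, so net payoff = 18.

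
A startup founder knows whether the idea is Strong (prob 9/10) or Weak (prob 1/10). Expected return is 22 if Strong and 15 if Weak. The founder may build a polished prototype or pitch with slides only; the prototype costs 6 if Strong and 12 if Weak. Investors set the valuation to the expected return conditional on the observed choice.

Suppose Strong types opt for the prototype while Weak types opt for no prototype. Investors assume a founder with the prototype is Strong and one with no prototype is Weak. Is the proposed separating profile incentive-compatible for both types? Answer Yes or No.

Yes

Under these beliefs, the prototype earns valuation 22 and no prototype earns valuation 15.
Strong: the prototype nets 22 − 6 = 16; no prototype nets 15. Strong prefers the prototype.
Weak: the prototype nets 22 − 12 = 10; no prototype nets 15. Weak prefers no prototype.
Neither type deviates, so the separating profile is an equilibrium.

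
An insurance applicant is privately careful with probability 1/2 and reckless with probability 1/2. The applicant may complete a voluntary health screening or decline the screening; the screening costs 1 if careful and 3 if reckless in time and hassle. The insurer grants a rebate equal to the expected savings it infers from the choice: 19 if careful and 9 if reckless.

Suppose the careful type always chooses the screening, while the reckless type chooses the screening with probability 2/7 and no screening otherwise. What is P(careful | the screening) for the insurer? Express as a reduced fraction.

P(the screening) = (1/2)·1 + (1/2)·(2/7) = 9/14.
By Bayes' rule, P(careful | the screening) = (1/2) / (9/14) = 7/9.

7/9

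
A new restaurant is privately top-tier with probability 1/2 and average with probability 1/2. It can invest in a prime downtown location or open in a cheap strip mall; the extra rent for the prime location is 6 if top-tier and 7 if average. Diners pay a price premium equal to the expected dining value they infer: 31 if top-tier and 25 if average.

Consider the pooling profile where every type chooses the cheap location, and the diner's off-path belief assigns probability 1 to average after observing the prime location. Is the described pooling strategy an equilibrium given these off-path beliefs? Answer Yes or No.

On path, the diner holds the prior and pays 1/2·31 + 1/2·25 = 28. Off path (the prime location), believing average, it pays 25.
top-tier: the cheap location nets 28; the prime location nets 25 − 6 = 19. top-tier stays.
average: the cheap location nets 28; the prime location nets 25 − 7 = 18. average stays.
No type deviates, so pooling is sustained.

Yes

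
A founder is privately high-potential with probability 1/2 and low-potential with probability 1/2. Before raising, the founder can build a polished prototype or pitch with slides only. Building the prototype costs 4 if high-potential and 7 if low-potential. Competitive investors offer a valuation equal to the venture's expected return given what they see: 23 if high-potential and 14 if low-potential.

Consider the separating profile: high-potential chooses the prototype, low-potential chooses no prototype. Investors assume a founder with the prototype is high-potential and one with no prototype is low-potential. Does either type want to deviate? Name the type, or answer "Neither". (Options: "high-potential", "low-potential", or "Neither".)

low-potential

The prototype pays 23; no prototype pays 14.
high-potential: assigned the prototype, nets 23 − 4 = 19; deviating to no prototype nets 14.
low-potential: assigned no prototype, nets 14; deviating to the prototype nets 23 − 7 = 16.
The low-potential type gains 2 by deviating.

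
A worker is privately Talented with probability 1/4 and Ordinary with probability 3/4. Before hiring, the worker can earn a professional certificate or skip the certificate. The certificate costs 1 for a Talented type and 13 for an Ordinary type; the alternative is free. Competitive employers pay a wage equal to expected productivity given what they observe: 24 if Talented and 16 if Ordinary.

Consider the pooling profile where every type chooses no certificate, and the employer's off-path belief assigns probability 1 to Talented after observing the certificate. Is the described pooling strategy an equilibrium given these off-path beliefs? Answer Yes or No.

On path, the employer holds the prior and pays 1/4·24 + 3/4·16 = 18. Off path (the certificate), believing Talented, it pays 24.
Talented: no certificate nets 18; the certificate nets 24 − 1 = 23. Talented would deviate.
Ordinary: no certificate nets 18; the certificate nets 24 − 13 = 11. Ordinary stays.
A type deviates, so pooling fails.

No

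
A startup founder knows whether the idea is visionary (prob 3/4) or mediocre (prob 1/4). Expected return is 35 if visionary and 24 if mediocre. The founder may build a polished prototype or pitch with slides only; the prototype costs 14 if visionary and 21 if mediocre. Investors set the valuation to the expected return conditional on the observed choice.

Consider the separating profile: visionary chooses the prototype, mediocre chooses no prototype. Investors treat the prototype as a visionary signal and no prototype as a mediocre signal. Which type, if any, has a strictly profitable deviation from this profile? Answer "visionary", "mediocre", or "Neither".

visionary

The prototype pays 35; no prototype pays 24.
visionary: assigned the prototype, nets 35 − 14 = 21; deviating to no prototype nets 24.
mediocre: assigned no prototype, nets 24; deviating to the prototype nets 35 − 21 = 14.
The visionary type gains 3 by deviating.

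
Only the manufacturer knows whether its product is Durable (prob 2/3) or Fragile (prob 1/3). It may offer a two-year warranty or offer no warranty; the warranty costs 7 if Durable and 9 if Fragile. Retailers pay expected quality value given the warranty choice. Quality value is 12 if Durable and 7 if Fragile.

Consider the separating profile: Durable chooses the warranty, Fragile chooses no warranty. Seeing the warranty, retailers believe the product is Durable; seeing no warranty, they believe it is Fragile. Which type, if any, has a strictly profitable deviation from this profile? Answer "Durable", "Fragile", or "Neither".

Durable

The warranty pays 12; no warranty pays 7.
Durable: assigned the warranty, nets 12 − 7 = 5; deviating to no warranty nets 7.
Fragile: assigned no warranty, nets 7; deviating to the warranty nets 12 − 9 = 3.
The Durable type gains 2 by deviating.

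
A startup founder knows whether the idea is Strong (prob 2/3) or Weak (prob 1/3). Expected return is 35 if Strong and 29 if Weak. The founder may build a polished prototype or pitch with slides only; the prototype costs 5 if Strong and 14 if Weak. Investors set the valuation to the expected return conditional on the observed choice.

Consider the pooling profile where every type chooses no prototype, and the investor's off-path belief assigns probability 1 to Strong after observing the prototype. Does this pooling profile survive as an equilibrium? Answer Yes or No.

On path, the investor holds the prior and pays 2/3·35 + 1/3·29 = 33. Off path (the prototype), believing Strong, it pays 35.
Strong: no prototype nets 33; the prototype nets 35 − 5 = 30. Strong stays.
Weak: no prototype nets 33; the prototype nets 35 − 14 = 21. Weak stays.
No type deviates, so pooling is sustained.

Yes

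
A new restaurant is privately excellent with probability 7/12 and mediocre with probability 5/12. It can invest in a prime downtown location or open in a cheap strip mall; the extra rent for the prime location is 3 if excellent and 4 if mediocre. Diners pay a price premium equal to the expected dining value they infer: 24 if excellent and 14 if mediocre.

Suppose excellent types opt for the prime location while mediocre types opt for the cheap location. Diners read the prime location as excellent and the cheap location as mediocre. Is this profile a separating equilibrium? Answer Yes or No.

No

Under these beliefs, the prime location earns price premium 24 and the cheap location earns price premium 14.
excellent: the prime location nets 24 − 3 = 21; the cheap location nets 14. excellent prefers the prime location.
mediocre: the prime location nets 24 − 4 = 20; the cheap location nets 14. mediocre would deviate to the prime location.
mediocre has a profitable deviation, so the profile is not an equilibrium.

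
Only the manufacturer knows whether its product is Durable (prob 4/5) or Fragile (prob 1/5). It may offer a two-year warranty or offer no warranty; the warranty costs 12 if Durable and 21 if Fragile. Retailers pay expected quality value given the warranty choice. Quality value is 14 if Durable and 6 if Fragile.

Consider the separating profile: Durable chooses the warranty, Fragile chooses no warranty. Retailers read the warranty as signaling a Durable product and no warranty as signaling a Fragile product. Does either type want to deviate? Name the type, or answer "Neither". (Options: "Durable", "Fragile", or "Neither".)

Durable

The warranty pays 14; no warranty pays 6.
Durable: assigned the warranty, nets 14 − 12 = 2; deviating to no warranty nets 6.
Fragile: assigned no warranty, nets 6; deviating to the warranty nets 14 − 21 = -7.
The Durable type gains 4 by deviating.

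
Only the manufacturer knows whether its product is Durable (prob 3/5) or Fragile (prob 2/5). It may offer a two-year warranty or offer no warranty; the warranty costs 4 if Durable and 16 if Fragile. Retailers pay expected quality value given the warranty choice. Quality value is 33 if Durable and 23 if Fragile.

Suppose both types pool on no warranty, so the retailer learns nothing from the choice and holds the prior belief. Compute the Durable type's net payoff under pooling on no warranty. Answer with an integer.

29

Pooled price = 3/5·33 + 2/5·23 = 29.
Durable pays no cost for no warranty, so net payoff = 29.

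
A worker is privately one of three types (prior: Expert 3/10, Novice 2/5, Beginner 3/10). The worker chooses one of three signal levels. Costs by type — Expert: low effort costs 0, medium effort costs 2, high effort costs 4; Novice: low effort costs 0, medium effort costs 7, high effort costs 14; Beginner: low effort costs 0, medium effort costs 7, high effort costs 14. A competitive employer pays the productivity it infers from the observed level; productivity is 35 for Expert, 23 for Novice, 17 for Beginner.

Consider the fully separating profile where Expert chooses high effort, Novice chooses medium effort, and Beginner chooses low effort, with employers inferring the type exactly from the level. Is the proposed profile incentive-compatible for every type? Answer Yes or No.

Separating wages: high effort → 35, medium effort → 23, low effort → 17.
Expert (assigned high effort): low effort: 17 − 0 = 17; medium effort: 23 − 2 = 21; high effort: 35 − 4 = 31. Expert stays.
Novice (assigned medium effort): low effort: 17 − 0 = 17; medium effort: 23 − 7 = 16; high effort: 35 − 14 = 21. Novice prefers high effort.
Beginner (assigned low effort): low effort: 17 − 0 = 17; medium effort: 23 − 7 = 16; high effort: 35 − 14 = 21. Beginner prefers high effort.
At least one type deviates; the separating profile fails.

No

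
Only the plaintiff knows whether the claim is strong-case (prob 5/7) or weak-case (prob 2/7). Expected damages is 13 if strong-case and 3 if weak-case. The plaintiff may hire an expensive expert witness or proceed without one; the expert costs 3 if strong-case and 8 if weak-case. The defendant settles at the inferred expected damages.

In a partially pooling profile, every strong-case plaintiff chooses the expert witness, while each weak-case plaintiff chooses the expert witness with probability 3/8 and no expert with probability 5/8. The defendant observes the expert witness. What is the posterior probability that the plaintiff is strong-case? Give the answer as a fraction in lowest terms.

P(the expert witness) = (5/7)·1 + (2/7)·(3/8) = 23/28.
By Bayes' rule, P(strong-case | the expert witness) = (5/7) / (23/28) = 20/23.

20/23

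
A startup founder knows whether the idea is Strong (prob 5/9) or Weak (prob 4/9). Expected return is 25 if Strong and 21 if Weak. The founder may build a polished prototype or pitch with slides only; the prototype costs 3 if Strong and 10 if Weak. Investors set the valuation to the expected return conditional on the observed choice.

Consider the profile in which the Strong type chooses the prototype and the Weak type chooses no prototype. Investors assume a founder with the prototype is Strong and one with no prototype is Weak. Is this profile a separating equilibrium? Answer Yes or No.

Under these beliefs, the prototype earns valuation 25 and no prototype earns valuation 21.
Strong: the prototype nets 25 − 3 = 22; no prototype nets 21. Strong prefers the prototype.
Weak: the prototype nets 25 − 10 = 15; no prototype nets 21. Weak prefers no prototype.
Neither type deviates, so the separating profile is an equilibrium.

Yes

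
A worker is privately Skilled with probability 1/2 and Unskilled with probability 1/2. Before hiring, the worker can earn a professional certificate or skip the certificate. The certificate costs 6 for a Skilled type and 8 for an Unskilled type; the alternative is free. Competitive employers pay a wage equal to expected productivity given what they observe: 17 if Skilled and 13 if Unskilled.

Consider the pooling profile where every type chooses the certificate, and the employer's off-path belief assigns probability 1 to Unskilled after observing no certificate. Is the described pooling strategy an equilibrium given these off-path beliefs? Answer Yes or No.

On path, the employer holds the prior and pays 1/2·17 + 1/2·13 = 15. Off path (no certificate), believing Unskilled, it pays 13.
Skilled: the certificate nets 15 − 6 = 9; no certificate nets 13. Skilled would deviate.
Unskilled: the certificate nets 15 − 8 = 7; no certificate nets 13. Unskilled would deviate.
A type deviates, so pooling fails.

No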